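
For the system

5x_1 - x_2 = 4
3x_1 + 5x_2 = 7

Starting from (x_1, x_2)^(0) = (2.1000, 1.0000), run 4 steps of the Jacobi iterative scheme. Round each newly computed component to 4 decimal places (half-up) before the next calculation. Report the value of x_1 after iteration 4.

Iteration 1:
  x_1 = (4 - (-1)·1.0000) / (5) = 1.0000
  x_2 = (7 - (3)·2.1000) / (5) = 0.1400
Iteration 2:
  x_1 = (4 - (-1)·0.1400) / (5) = 0.8280
  x_2 = (7 - (3)·1.0000) / (5) = 0.8000
Iteration 3:
  x_1 = (4 - (-1)·0.8000) / (5) = 0.9600
  x_2 = (7 - (3)·0.8280) / (5) = 0.9032
Iteration 4:
  x_1 = (4 - (-1)·0.9032) / (5) = 0.9806
  x_2 = (7 - (3)·0.9600) / (5) = 0.8240

0.9806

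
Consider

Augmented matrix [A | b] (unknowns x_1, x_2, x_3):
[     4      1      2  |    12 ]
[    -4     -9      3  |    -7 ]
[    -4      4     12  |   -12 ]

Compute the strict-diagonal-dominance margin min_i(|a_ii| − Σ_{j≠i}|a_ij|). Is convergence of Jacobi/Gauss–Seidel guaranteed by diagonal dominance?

1

row 1: |4| − (1+2) = 1
row 2: |-9| − (4+3) = 2
row 3: |12| − (4+4) = 4
minimum over rows = 1 → strictly diagonally dominant (convergence guaranteed)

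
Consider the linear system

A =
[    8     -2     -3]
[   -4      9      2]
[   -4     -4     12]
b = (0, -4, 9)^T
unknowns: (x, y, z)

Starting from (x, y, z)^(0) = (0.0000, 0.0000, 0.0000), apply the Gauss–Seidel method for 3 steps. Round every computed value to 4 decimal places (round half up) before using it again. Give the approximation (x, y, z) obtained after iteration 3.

Iteration 1:
  x = (0 - (-2)·0.0000 - (-3)·0.0000) / (8) = 0.0000
  y = (-4 - (-4)·0.0000 - (2)·0.0000) / (9) = -0.4444
  z = (9 - (-4)·0.0000 - (-4)·-0.4444) / (12) = 0.6019
Iteration 2:
  x = (0 - (-2)·-0.4444 - (-3)·0.6019) / (8) = 0.1146
  y = (-4 - (-4)·0.1146 - (2)·0.6019) / (9) = -0.5273
  z = (9 - (-4)·0.1146 - (-4)·-0.5273) / (12) = 0.6124
Iteration 3:
  x = (0 - (-2)·-0.5273 - (-3)·0.6124) / (8) = 0.0978
  y = (-4 - (-4)·0.0978 - (2)·0.6124) / (9) = -0.5371
  z = (9 - (-4)·0.0978 - (-4)·-0.5371) / (12) = 0.6036

(0.0978, -0.5371, 0.6036)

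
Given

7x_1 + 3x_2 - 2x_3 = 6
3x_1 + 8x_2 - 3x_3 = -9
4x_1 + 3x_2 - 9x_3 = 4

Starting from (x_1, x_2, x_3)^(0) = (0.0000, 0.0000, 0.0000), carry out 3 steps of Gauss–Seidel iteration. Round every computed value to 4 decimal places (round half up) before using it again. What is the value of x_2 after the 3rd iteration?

Iteration 1:
  x_1 = (6 - (3)·0.0000 - (-2)·0.0000) / (7) = 0.8571
  x_2 = (-9 - (3)·0.8571 - (-3)·0.0000) / (8) = -1.4464
  x_3 = (4 - (4)·0.8571 - (3)·-1.4464) / (-9) = -0.5456
Iteration 2:
  x_1 = (6 - (3)·-1.4464 - (-2)·-0.5456) / (7) = 1.3211
  x_2 = (-9 - (3)·1.3211 - (-3)·-0.5456) / (8) = -1.8250
  x_3 = (4 - (4)·1.3211 - (3)·-1.8250) / (-9) = -0.4656
Iteration 3:
  x_1 = (6 - (3)·-1.8250 - (-2)·-0.4656) / (7) = 1.5063
  x_2 = (-9 - (3)·1.5063 - (-3)·-0.4656) / (8) = -1.8645
  x_3 = (4 - (4)·1.5063 - (3)·-1.8645) / (-9) = -0.3965

-1.8645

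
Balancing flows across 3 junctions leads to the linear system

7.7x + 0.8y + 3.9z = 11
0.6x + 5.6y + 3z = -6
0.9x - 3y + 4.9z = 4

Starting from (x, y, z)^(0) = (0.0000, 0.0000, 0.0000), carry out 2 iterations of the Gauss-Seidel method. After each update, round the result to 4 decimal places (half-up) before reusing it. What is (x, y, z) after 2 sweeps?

(1.6550, -1.1439, -0.1880)

Iteration 1:
  x = (11 - (0.8)·0.0000 - (3.9)·0.0000) / (7.7) = 1.4286
  y = (-6 - (0.6)·1.4286 - (3)·0.0000) / (5.6) = -1.2245
  z = (4 - (0.9)·1.4286 - (-3)·-1.2245) / (4.9) = -0.1958
Iteration 2:
  x = (11 - (0.8)·-1.2245 - (3.9)·-0.1958) / (7.7) = 1.6550
  y = (-6 - (0.6)·1.6550 - (3)·-0.1958) / (5.6) = -1.1439
  z = (4 - (0.9)·1.6550 - (-3)·-1.1439) / (4.9) = -0.1880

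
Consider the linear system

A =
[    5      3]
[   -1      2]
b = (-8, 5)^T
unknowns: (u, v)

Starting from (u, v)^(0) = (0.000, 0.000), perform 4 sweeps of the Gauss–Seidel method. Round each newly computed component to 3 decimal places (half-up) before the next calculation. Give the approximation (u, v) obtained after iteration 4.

Iteration 1:
  u = (-8 - (3)·0.000) / (5) = -1.600
  v = (5 - (-1)·-1.600) / (2) = 1.700
Iteration 2:
  u = (-8 - (3)·1.700) / (5) = -2.620
  v = (5 - (-1)·-2.620) / (2) = 1.190
Iteration 3:
  u = (-8 - (3)·1.190) / (5) = -2.314
  v = (5 - (-1)·-2.314) / (2) = 1.343
Iteration 4:
  u = (-8 - (3)·1.343) / (5) = -2.406
  v = (5 - (-1)·-2.406) / (2) = 1.297

(-2.406, 1.297)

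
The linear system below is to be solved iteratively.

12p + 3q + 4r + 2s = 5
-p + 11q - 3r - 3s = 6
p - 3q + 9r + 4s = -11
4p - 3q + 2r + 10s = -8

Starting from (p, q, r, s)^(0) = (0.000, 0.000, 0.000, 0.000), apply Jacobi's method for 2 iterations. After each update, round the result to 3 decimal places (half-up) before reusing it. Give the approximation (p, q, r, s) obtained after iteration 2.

(0.821, 0.032, -0.731, -0.559)

Iteration 1:
  p = (5 - (3)·0.000 - (4)·0.000 - (2)·0.000) / (12) = 0.417
  q = (6 - (-1)·0.000 - (-3)·0.000 - (-3)·0.000) / (11) = 0.545
  r = (-11 - (1)·0.000 - (-3)·0.000 - (4)·0.000) / (9) = -1.222
  s = (-8 - (4)·0.000 - (-3)·0.000 - (2)·0.000) / (10) = -0.800
Iteration 2:
  p = (5 - (3)·0.545 - (4)·-1.222 - (2)·-0.800) / (12) = 0.821
  q = (6 - (-1)·0.417 - (-3)·-1.222 - (-3)·-0.800) / (11) = 0.032
  r = (-11 - (1)·0.417 - (-3)·0.545 - (4)·-0.800) / (9) = -0.731
  s = (-8 - (4)·0.417 - (-3)·0.545 - (2)·-1.222) / (10) = -0.559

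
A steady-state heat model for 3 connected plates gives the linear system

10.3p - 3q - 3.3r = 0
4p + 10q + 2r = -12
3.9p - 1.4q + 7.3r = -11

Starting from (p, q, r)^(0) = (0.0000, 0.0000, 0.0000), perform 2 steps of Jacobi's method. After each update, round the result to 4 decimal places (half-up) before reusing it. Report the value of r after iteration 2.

Iteration 1:
  p = (0 - (-3)·0.0000 - (-3.3)·0.0000) / (10.3) = 0.0000
  q = (-12 - (4)·0.0000 - (2)·0.0000) / (10) = -1.2000
  r = (-11 - (3.9)·0.0000 - (-1.4)·0.0000) / (7.3) = -1.5068
Iteration 2:
  p = (0 - (-3)·-1.2000 - (-3.3)·-1.5068) / (10.3) = -0.8323
  q = (-12 - (4)·0.0000 - (2)·-1.5068) / (10) = -0.8986
  r = (-11 - (3.9)·0.0000 - (-1.4)·-1.2000) / (7.3) = -1.7370

-1.7370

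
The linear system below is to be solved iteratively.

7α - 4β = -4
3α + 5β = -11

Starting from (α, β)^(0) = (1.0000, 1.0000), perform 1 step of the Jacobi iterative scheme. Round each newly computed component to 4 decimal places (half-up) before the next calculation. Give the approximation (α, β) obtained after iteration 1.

Iteration 1:
  α = (-4 - (-4)·1.0000) / (7) = 0.0000
  β = (-11 - (3)·1.0000) / (5) = -2.8000

(0.0000, -2.8000)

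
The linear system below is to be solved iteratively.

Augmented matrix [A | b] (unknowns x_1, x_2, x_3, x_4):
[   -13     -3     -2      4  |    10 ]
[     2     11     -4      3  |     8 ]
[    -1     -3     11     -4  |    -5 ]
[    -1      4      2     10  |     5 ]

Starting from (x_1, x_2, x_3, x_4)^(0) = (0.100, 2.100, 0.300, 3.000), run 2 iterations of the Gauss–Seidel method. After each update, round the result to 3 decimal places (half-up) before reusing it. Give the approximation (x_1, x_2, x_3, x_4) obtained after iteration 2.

Iteration 1:
  x_1 = (10 - (-3)·2.100 - (-2)·0.300 - (4)·3.000) / (-13) = -0.377
  x_2 = (8 - (2)·-0.377 - (-4)·0.300 - (3)·3.000) / (11) = 0.087
  x_3 = (-5 - (-1)·-0.377 - (-3)·0.087 - (-4)·3.000) / (11) = 0.626
  x_4 = (5 - (-1)·-0.377 - (4)·0.087 - (2)·0.626) / (10) = 0.302
Iteration 2:
  x_1 = (10 - (-3)·0.087 - (-2)·0.626 - (4)·0.302) / (-13) = -0.793
  x_2 = (8 - (2)·-0.793 - (-4)·0.626 - (3)·0.302) / (11) = 1.017
  x_3 = (-5 - (-1)·-0.793 - (-3)·1.017 - (-4)·0.302) / (11) = -0.139
  x_4 = (5 - (-1)·-0.793 - (4)·1.017 - (2)·-0.139) / (10) = 0.042

(-0.793, 1.017, -0.139, 0.042)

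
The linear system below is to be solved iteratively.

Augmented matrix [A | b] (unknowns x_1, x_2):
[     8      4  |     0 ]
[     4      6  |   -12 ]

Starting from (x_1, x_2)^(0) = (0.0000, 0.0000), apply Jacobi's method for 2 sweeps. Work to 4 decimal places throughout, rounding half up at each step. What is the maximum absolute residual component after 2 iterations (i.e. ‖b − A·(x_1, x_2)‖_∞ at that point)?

Iteration 1:
  x_1 = (0 - (4)·0.0000) / (8) = 0.0000
  x_2 = (-12 - (4)·0.0000) / (6) = -2.0000
Iteration 2:
  x_1 = (0 - (4)·-2.0000) / (8) = 1.0000
  x_2 = (-12 - (4)·0.0000) / (6) = -2.0000
Residual b − A·x = (0.0000, -4.0000); ∞-norm = 4.0000

4.0000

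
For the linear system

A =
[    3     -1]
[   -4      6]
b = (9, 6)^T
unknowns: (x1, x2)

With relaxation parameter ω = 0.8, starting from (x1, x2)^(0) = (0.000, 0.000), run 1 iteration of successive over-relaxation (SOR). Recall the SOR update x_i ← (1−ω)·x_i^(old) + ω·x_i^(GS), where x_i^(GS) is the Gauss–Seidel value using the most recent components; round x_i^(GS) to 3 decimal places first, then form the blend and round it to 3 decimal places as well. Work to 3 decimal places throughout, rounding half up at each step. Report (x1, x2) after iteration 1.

Iteration 1:
  x1: GS value = (9 - (-1)·0.000) / (3) = 3.000;  x1 ← (1−ω)·0.000 + ω·3.000 = 2.400
  x2: GS value = (6 - (-4)·2.400) / (6) = 2.600;  x2 ← (1−ω)·0.000 + ω·2.600 = 2.080

(2.400, 2.080)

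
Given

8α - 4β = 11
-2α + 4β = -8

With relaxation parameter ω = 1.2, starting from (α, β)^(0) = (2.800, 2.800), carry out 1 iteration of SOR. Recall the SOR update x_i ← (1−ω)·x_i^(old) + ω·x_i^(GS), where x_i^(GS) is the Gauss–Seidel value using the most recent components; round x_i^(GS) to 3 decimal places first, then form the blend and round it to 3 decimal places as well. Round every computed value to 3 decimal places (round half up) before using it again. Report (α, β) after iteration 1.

Iteration 1:
  α: GS value = (11 - (-4)·2.800) / (8) = 2.775;  α ← (1−ω)·2.800 + ω·2.775 = 2.770
  β: GS value = (-8 - (-2)·2.770) / (4) = -0.615;  β ← (1−ω)·2.800 + ω·-0.615 = -1.298

(2.770, -1.298)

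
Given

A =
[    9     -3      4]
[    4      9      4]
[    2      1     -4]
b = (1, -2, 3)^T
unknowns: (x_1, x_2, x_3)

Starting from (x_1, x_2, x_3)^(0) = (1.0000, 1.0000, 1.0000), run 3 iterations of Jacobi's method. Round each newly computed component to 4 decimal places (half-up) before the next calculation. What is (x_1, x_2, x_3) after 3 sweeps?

(0.4938, 0.3498, -0.9352)

Iteration 1:
  x_1 = (1 - (-3)·1.0000 - (4)·1.0000) / (9) = 0.0000
  x_2 = (-2 - (4)·1.0000 - (4)·1.0000) / (9) = -1.1111
  x_3 = (3 - (2)·1.0000 - (1)·1.0000) / (-4) = 0.0000
Iteration 2:
  x_1 = (1 - (-3)·-1.1111 - (4)·0.0000) / (9) = -0.2593
  x_2 = (-2 - (4)·0.0000 - (4)·0.0000) / (9) = -0.2222
  x_3 = (3 - (2)·0.0000 - (1)·-1.1111) / (-4) = -1.0278
Iteration 3:
  x_1 = (1 - (-3)·-0.2222 - (4)·-1.0278) / (9) = 0.4938
  x_2 = (-2 - (4)·-0.2593 - (4)·-1.0278) / (9) = 0.3498
  x_3 = (3 - (2)·-0.2593 - (1)·-0.2222) / (-4) = -0.9352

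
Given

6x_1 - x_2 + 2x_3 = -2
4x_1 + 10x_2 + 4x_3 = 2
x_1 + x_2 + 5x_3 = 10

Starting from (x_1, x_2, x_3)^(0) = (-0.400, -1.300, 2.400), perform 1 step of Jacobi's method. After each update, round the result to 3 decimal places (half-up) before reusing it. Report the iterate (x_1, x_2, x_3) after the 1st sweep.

Iteration 1:
  x_1 = (-2 - (-1)·-1.300 - (2)·2.400) / (6) = -1.350
  x_2 = (2 - (4)·-0.400 - (4)·2.400) / (10) = -0.600
  x_3 = (10 - (1)·-0.400 - (1)·-1.300) / (5) = 2.340

(-1.350, -0.600, 2.340)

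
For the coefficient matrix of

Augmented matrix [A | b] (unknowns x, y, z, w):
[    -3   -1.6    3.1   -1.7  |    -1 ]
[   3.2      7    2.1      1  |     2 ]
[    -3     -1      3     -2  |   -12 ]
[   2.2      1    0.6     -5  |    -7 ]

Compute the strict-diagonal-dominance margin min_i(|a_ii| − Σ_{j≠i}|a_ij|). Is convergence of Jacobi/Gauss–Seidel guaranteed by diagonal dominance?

row 1: |-3| − (1.6+3.1+1.7) = -3.4
row 2: |7| − (3.2+2.1+1) = 0.7
row 3: |3| − (3+1+2) = -3
row 4: |-5| − (2.2+1+0.6) = 1.2
minimum over rows = -3.4 → not strictly diagonally dominant

-3.4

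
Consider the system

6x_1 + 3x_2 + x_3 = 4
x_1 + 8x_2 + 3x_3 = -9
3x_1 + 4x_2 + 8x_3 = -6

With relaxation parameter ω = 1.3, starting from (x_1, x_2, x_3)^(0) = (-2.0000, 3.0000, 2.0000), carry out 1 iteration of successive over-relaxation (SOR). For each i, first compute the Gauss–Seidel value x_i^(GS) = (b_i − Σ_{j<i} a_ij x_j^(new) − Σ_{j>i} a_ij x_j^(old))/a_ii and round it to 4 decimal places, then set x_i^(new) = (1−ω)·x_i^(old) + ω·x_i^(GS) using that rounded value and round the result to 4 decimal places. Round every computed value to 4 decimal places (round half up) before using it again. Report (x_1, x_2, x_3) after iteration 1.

(-0.9167, -3.1885, 0.9444)

Iteration 1:
  x_1: GS value = (4 - (3)·3.0000 - (1)·2.0000) / (6) = -1.1667;  x_1 ← (1−ω)·-2.0000 + ω·-1.1667 = -0.9167
  x_2: GS value = (-9 - (1)·-0.9167 - (3)·2.0000) / (8) = -1.7604;  x_2 ← (1−ω)·3.0000 + ω·-1.7604 = -3.1885
  x_3: GS value = (-6 - (3)·-0.9167 - (4)·-3.1885) / (8) = 1.1880;  x_3 ← (1−ω)·2.0000 + ω·1.1880 = 0.9444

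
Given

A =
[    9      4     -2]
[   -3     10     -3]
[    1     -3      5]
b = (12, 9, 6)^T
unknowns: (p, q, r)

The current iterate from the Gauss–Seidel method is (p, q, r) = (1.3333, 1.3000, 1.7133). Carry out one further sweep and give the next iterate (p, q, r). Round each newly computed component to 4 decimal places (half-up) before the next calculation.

(1.1363, 1.7549, 2.0257)

One sweep:
  p = (12 - (4)·1.3000 - (-2)·1.7133) / (9) = 1.1363
  q = (9 - (-3)·1.1363 - (-3)·1.7133) / (10) = 1.7549
  r = (6 - (1)·1.1363 - (-3)·1.7549) / (5) = 2.0257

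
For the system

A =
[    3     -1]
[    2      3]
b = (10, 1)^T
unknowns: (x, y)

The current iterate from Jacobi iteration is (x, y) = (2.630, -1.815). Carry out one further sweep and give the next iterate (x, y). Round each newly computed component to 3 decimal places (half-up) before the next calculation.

One sweep:
  x = (10 - (-1)·-1.815) / (3) = 2.728
  y = (1 - (2)·2.630) / (3) = -1.420

(2.728, -1.420)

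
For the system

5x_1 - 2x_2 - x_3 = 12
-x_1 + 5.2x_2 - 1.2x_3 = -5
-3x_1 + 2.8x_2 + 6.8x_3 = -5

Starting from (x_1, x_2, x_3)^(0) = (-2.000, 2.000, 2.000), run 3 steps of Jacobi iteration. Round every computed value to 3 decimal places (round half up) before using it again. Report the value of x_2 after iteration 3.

Iteration 1:
  x_1 = (12 - (-2)·2.000 - (-1)·2.000) / (5) = 3.600
  x_2 = (-5 - (-1)·-2.000 - (-1.2)·2.000) / (5.2) = -0.885
  x_3 = (-5 - (-3)·-2.000 - (2.8)·2.000) / (6.8) = -2.441
Iteration 2:
  x_1 = (12 - (-2)·-0.885 - (-1)·-2.441) / (5) = 1.558
  x_2 = (-5 - (-1)·3.600 - (-1.2)·-2.441) / (5.2) = -0.833
  x_3 = (-5 - (-3)·3.600 - (2.8)·-0.885) / (6.8) = 1.217
Iteration 3:
  x_1 = (12 - (-2)·-0.833 - (-1)·1.217) / (5) = 2.310
  x_2 = (-5 - (-1)·1.558 - (-1.2)·1.217) / (5.2) = -0.381
  x_3 = (-5 - (-3)·1.558 - (2.8)·-0.833) / (6.8) = 0.295

-0.381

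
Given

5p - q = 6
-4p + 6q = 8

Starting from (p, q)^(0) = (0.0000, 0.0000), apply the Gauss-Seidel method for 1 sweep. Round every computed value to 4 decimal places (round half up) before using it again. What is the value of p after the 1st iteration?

1.2000

Iteration 1:
  p = (6 - (-1)·0.0000) / (5) = 1.2000
  q = (8 - (-4)·1.2000) / (6) = 2.1333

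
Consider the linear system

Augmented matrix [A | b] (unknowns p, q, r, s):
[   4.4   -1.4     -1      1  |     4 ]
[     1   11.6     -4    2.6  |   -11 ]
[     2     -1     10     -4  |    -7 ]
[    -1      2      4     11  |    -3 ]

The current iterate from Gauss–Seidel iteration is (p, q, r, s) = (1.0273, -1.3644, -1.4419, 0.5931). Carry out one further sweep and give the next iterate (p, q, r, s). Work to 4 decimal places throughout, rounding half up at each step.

(0.0125, -1.5795, -0.6232, 0.2422)

One sweep:
  p = (4 - (-1.4)·-1.3644 - (-1)·-1.4419 - (1)·0.5931) / (4.4) = 0.0125
  q = (-11 - (1)·0.0125 - (-4)·-1.4419 - (2.6)·0.5931) / (11.6) = -1.5795
  r = (-7 - (2)·0.0125 - (-1)·-1.5795 - (-4)·0.5931) / (10) = -0.6232
  s = (-3 - (-1)·0.0125 - (2)·-1.5795 - (4)·-0.6232) / (11) = 0.2422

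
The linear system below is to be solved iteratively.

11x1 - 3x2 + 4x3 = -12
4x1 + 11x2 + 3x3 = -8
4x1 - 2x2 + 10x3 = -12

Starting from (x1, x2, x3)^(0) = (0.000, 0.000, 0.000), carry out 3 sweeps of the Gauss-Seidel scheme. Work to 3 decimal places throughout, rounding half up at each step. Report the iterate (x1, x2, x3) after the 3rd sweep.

Iteration 1:
  x1 = (-12 - (-3)·0.000 - (4)·0.000) / (11) = -1.091
  x2 = (-8 - (4)·-1.091 - (3)·0.000) / (11) = -0.331
  x3 = (-12 - (4)·-1.091 - (-2)·-0.331) / (10) = -0.830
Iteration 2:
  x1 = (-12 - (-3)·-0.331 - (4)·-0.830) / (11) = -0.879
  x2 = (-8 - (4)·-0.879 - (3)·-0.830) / (11) = -0.181
  x3 = (-12 - (4)·-0.879 - (-2)·-0.181) / (10) = -0.885
Iteration 3:
  x1 = (-12 - (-3)·-0.181 - (4)·-0.885) / (11) = -0.818
  x2 = (-8 - (4)·-0.818 - (3)·-0.885) / (11) = -0.188
  x3 = (-12 - (4)·-0.818 - (-2)·-0.188) / (10) = -0.910

(-0.818, -0.188, -0.910)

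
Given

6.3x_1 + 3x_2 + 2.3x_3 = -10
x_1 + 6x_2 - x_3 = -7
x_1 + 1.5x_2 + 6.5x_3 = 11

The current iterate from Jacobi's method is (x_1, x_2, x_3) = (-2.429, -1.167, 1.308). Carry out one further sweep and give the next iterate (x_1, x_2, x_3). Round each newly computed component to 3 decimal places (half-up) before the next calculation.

One sweep:
  x_1 = (-10 - (3)·-1.167 - (2.3)·1.308) / (6.3) = -1.509
  x_2 = (-7 - (1)·-2.429 - (-1)·1.308) / (6) = -0.544
  x_3 = (11 - (1)·-2.429 - (1.5)·-1.167) / (6.5) = 2.335

(-1.509, -0.544, 2.335)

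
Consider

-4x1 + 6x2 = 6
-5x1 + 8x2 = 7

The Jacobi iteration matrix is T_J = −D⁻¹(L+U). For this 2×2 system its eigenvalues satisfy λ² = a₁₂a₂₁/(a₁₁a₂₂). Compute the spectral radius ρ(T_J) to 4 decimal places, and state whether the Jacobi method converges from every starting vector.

0.9682

a₁₂a₂₁/(a₁₁a₂₂) = (6)·(-5) / ((-4)·(8)) = 0.937500
ρ = √|0.937500| = √0.937500 = 0.9682
ρ < 1, so Jacobi converges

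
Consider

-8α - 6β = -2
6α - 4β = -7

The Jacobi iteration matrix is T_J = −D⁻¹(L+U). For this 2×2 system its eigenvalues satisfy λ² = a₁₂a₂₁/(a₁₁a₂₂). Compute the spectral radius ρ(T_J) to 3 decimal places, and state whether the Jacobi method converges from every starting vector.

1.061

a₁₂a₂₁/(a₁₁a₂₂) = (-6)·(6) / ((-8)·(-4)) = -1.125000
ρ = √|-1.125000| = √1.125000 = 1.061
ρ > 1, so Jacobi diverges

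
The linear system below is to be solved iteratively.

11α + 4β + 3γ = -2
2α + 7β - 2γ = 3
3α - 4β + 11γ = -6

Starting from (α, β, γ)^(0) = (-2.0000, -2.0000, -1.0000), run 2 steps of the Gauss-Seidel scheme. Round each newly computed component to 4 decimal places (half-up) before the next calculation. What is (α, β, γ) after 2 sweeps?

Iteration 1:
  α = (-2 - (4)·-2.0000 - (3)·-1.0000) / (11) = 0.8182
  β = (3 - (2)·0.8182 - (-2)·-1.0000) / (7) = -0.0909
  γ = (-6 - (3)·0.8182 - (-4)·-0.0909) / (11) = -0.8017
Iteration 2:
  α = (-2 - (4)·-0.0909 - (3)·-0.8017) / (11) = 0.0699
  β = (3 - (2)·0.0699 - (-2)·-0.8017) / (7) = 0.1795
  γ = (-6 - (3)·0.0699 - (-4)·0.1795) / (11) = -0.4992

(0.0699, 0.1795, -0.4992)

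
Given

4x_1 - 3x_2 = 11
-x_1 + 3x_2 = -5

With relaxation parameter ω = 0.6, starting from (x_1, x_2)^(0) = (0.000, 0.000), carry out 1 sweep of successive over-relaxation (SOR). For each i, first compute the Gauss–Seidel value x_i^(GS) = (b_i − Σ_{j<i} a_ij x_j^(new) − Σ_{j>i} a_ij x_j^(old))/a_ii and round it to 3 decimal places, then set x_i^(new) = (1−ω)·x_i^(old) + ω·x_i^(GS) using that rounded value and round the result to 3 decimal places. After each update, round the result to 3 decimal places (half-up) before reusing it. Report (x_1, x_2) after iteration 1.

Iteration 1:
  x_1: GS value = (11 - (-3)·0.000) / (4) = 2.750;  x_1 ← (1−ω)·0.000 + ω·2.750 = 1.650
  x_2: GS value = (-5 - (-1)·1.650) / (3) = -1.117;  x_2 ← (1−ω)·0.000 + ω·-1.117 = -0.670

(1.650, -0.670)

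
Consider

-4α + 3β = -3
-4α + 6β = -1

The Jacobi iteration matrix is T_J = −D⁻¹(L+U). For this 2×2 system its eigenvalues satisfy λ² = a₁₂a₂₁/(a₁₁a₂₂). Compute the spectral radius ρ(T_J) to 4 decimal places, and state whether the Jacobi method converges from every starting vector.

0.7071

a₁₂a₂₁/(a₁₁a₂₂) = (3)·(-4) / ((-4)·(6)) = 0.500000
ρ = √|0.500000| = √0.500000 = 0.7071
ρ < 1, so Jacobi converges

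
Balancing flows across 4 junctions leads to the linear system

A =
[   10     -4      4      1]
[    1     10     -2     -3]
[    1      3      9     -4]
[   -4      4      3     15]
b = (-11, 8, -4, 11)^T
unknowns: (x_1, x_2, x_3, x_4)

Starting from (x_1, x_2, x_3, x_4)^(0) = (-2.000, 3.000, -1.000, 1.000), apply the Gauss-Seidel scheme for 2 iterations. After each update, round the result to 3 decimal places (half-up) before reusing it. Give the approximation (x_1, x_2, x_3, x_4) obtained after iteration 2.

(-0.691, 1.006, -0.402, 0.361)

Iteration 1:
  x_1 = (-11 - (-4)·3.000 - (4)·-1.000 - (1)·1.000) / (10) = 0.400
  x_2 = (8 - (1)·0.400 - (-2)·-1.000 - (-3)·1.000) / (10) = 0.860
  x_3 = (-4 - (1)·0.400 - (3)·0.860 - (-4)·1.000) / (9) = -0.331
  x_4 = (11 - (-4)·0.400 - (4)·0.860 - (3)·-0.331) / (15) = 0.677
Iteration 2:
  x_1 = (-11 - (-4)·0.860 - (4)·-0.331 - (1)·0.677) / (10) = -0.691
  x_2 = (8 - (1)·-0.691 - (-2)·-0.331 - (-3)·0.677) / (10) = 1.006
  x_3 = (-4 - (1)·-0.691 - (3)·1.006 - (-4)·0.677) / (9) = -0.402
  x_4 = (11 - (-4)·-0.691 - (4)·1.006 - (3)·-0.402) / (15) = 0.361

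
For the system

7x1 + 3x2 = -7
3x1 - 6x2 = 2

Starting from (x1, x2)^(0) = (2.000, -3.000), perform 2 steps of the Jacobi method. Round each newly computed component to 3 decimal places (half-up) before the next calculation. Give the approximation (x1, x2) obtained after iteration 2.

(-1.286, -0.190)

Iteration 1:
  x1 = (-7 - (3)·-3.000) / (7) = 0.286
  x2 = (2 - (3)·2.000) / (-6) = 0.667
Iteration 2:
  x1 = (-7 - (3)·0.667) / (7) = -1.286
  x2 = (2 - (3)·0.286) / (-6) = -0.190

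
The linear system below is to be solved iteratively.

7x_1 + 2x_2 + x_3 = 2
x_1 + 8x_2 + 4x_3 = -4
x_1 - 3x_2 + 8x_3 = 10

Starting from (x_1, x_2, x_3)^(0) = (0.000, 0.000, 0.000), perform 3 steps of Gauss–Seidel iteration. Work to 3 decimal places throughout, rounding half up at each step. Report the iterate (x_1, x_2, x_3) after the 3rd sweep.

(0.466, -0.969, 0.828)

Iteration 1:
  x_1 = (2 - (2)·0.000 - (1)·0.000) / (7) = 0.286
  x_2 = (-4 - (1)·0.286 - (4)·0.000) / (8) = -0.536
  x_3 = (10 - (1)·0.286 - (-3)·-0.536) / (8) = 1.013
Iteration 2:
  x_1 = (2 - (2)·-0.536 - (1)·1.013) / (7) = 0.294
  x_2 = (-4 - (1)·0.294 - (4)·1.013) / (8) = -1.043
  x_3 = (10 - (1)·0.294 - (-3)·-1.043) / (8) = 0.822
Iteration 3:
  x_1 = (2 - (2)·-1.043 - (1)·0.822) / (7) = 0.466
  x_2 = (-4 - (1)·0.466 - (4)·0.822) / (8) = -0.969
  x_3 = (10 - (1)·0.466 - (-3)·-0.969) / (8) = 0.828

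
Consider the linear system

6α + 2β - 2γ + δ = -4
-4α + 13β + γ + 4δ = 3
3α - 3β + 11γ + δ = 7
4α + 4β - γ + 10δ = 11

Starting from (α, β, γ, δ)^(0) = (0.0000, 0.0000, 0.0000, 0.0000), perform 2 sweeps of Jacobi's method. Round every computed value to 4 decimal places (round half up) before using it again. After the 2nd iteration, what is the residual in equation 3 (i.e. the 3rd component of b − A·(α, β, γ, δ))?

-1.8711

Iteration 1:
  α = (-4 - (2)·0.0000 - (-2)·0.0000 - (1)·0.0000) / (6) = -0.6667
  β = (3 - (-4)·0.0000 - (1)·0.0000 - (4)·0.0000) / (13) = 0.2308
  γ = (7 - (3)·0.0000 - (-3)·0.0000 - (1)·0.0000) / (11) = 0.6364
  δ = (11 - (4)·0.0000 - (4)·0.0000 - (-1)·0.0000) / (10) = 1.1000
Iteration 2:
  α = (-4 - (2)·0.2308 - (-2)·0.6364 - (1)·1.1000) / (6) = -0.7148
  β = (3 - (-4)·-0.6667 - (1)·0.6364 - (4)·1.1000) / (13) = -0.3618
  γ = (7 - (3)·-0.6667 - (-3)·0.2308 - (1)·1.1000) / (11) = 0.7811
  δ = (11 - (4)·-0.6667 - (4)·0.2308 - (-1)·0.6364) / (10) = 1.3380
Residual b − A·x = (1.2366, -1.2889, -1.8711, 2.7075)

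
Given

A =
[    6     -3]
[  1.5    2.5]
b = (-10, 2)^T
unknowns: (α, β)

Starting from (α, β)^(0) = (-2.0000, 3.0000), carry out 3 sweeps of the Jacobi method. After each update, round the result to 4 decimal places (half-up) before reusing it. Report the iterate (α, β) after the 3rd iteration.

Iteration 1:
  α = (-10 - (-3)·3.0000) / (6) = -0.1667
  β = (2 - (1.5)·-2.0000) / (2.5) = 2.0000
Iteration 2:
  α = (-10 - (-3)·2.0000) / (6) = -0.6667
  β = (2 - (1.5)·-0.1667) / (2.5) = 0.9000
Iteration 3:
  α = (-10 - (-3)·0.9000) / (6) = -1.2167
  β = (2 - (1.5)·-0.6667) / (2.5) = 1.2000

(-1.2167, 1.2000)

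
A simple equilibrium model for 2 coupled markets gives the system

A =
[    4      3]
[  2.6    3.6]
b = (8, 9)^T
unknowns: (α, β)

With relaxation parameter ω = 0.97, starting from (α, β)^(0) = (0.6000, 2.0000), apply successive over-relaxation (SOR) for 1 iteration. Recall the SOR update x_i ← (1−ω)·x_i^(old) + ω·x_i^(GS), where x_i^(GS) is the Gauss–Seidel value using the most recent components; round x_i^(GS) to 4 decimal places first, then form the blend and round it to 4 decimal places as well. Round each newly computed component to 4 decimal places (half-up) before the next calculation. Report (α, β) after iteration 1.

(0.5030, 2.1326)

Iteration 1:
  α: GS value = (8 - (3)·2.0000) / (4) = 0.5000;  α ← (1−ω)·0.6000 + ω·0.5000 = 0.5030
  β: GS value = (9 - (2.6)·0.5030) / (3.6) = 2.1367;  β ← (1−ω)·2.0000 + ω·2.1367 = 2.1326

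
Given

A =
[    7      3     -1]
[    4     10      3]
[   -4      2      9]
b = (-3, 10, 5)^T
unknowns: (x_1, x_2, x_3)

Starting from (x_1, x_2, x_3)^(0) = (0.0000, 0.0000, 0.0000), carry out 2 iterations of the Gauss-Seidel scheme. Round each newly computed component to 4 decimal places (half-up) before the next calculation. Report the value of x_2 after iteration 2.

Iteration 1:
  x_1 = (-3 - (3)·0.0000 - (-1)·0.0000) / (7) = -0.4286
  x_2 = (10 - (4)·-0.4286 - (3)·0.0000) / (10) = 1.1714
  x_3 = (5 - (-4)·-0.4286 - (2)·1.1714) / (9) = 0.1048
Iteration 2:
  x_1 = (-3 - (3)·1.1714 - (-1)·0.1048) / (7) = -0.9156
  x_2 = (10 - (4)·-0.9156 - (3)·0.1048) / (10) = 1.3348
  x_3 = (5 - (-4)·-0.9156 - (2)·1.3348) / (9) = -0.1480

1.3348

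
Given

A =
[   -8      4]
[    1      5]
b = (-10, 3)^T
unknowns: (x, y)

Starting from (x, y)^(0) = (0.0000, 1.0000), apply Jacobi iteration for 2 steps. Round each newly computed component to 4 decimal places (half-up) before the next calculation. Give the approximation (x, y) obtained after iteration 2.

Iteration 1:
  x = (-10 - (4)·1.0000) / (-8) = 1.7500
  y = (3 - (1)·0.0000) / (5) = 0.6000
Iteration 2:
  x = (-10 - (4)·0.6000) / (-8) = 1.5500
  y = (3 - (1)·1.7500) / (5) = 0.2500

(1.5500, 0.2500)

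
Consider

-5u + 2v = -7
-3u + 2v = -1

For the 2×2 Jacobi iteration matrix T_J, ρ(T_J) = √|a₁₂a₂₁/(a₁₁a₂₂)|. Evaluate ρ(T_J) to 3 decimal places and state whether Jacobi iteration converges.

0.775

a₁₂a₂₁/(a₁₁a₂₂) = (2)·(-3) / ((-5)·(2)) = 0.600000
ρ = √|0.600000| = √0.600000 = 0.775
ρ < 1, so Jacobi converges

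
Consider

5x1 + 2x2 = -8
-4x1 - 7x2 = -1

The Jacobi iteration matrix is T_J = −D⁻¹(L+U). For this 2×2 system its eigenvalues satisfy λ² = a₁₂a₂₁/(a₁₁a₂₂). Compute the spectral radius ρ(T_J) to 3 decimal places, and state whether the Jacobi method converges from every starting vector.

0.478

a₁₂a₂₁/(a₁₁a₂₂) = (2)·(-4) / ((5)·(-7)) = 0.228571
ρ = √|0.228571| = √0.228571 = 0.478
ρ < 1, so Jacobi converges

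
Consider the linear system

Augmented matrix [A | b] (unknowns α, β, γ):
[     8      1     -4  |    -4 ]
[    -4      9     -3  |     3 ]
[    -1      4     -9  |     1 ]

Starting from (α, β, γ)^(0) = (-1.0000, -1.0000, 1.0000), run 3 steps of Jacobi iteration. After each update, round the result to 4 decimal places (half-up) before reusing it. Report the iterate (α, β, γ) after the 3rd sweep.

Iteration 1:
  α = (-4 - (1)·-1.0000 - (-4)·1.0000) / (8) = 0.1250
  β = (3 - (-4)·-1.0000 - (-3)·1.0000) / (9) = 0.2222
  γ = (1 - (-1)·-1.0000 - (4)·-1.0000) / (-9) = -0.4444
Iteration 2:
  α = (-4 - (1)·0.2222 - (-4)·-0.4444) / (8) = -0.7500
  β = (3 - (-4)·0.1250 - (-3)·-0.4444) / (9) = 0.2408
  γ = (1 - (-1)·0.1250 - (4)·0.2222) / (-9) = -0.0262
Iteration 3:
  α = (-4 - (1)·0.2408 - (-4)·-0.0262) / (8) = -0.5432
  β = (3 - (-4)·-0.7500 - (-3)·-0.0262) / (9) = -0.0087
  γ = (1 - (-1)·-0.7500 - (4)·0.2408) / (-9) = 0.0792

(-0.5432, -0.0087, 0.0792)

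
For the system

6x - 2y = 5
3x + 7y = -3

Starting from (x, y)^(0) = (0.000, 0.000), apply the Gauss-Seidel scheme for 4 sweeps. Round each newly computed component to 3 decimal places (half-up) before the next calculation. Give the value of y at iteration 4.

Iteration 1:
  x = (5 - (-2)·0.000) / (6) = 0.833
  y = (-3 - (3)·0.833) / (7) = -0.786
Iteration 2:
  x = (5 - (-2)·-0.786) / (6) = 0.571
  y = (-3 - (3)·0.571) / (7) = -0.673
Iteration 3:
  x = (5 - (-2)·-0.673) / (6) = 0.609
  y = (-3 - (3)·0.609) / (7) = -0.690
Iteration 4:
  x = (5 - (-2)·-0.690) / (6) = 0.603
  y = (-3 - (3)·0.603) / (7) = -0.687

-0.687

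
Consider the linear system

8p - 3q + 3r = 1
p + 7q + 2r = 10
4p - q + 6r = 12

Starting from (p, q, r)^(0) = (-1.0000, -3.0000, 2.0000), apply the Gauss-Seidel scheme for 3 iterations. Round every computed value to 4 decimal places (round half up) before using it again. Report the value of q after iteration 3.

Iteration 1:
  p = (1 - (-3)·-3.0000 - (3)·2.0000) / (8) = -1.7500
  q = (10 - (1)·-1.7500 - (2)·2.0000) / (7) = 1.1071
  r = (12 - (4)·-1.7500 - (-1)·1.1071) / (6) = 3.3512
Iteration 2:
  p = (1 - (-3)·1.1071 - (3)·3.3512) / (8) = -0.7165
  q = (10 - (1)·-0.7165 - (2)·3.3512) / (7) = 0.5734
  r = (12 - (4)·-0.7165 - (-1)·0.5734) / (6) = 2.5732
Iteration 3:
  p = (1 - (-3)·0.5734 - (3)·2.5732) / (8) = -0.6249
  q = (10 - (1)·-0.6249 - (2)·2.5732) / (7) = 0.7826
  r = (12 - (4)·-0.6249 - (-1)·0.7826) / (6) = 2.5470

0.7826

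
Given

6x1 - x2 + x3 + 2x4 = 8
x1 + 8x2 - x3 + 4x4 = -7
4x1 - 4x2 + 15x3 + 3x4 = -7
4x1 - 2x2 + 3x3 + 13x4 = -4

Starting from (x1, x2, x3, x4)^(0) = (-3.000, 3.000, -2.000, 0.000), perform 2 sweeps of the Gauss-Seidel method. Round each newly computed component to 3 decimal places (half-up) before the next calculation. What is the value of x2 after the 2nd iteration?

-0.824

Iteration 1:
  x1 = (8 - (-1)·3.000 - (1)·-2.000 - (2)·0.000) / (6) = 2.167
  x2 = (-7 - (1)·2.167 - (-1)·-2.000 - (4)·0.000) / (8) = -1.396
  x3 = (-7 - (4)·2.167 - (-4)·-1.396 - (3)·0.000) / (15) = -1.417
  x4 = (-4 - (4)·2.167 - (-2)·-1.396 - (3)·-1.417) / (13) = -0.862
Iteration 2:
  x1 = (8 - (-1)·-1.396 - (1)·-1.417 - (2)·-0.862) / (6) = 1.624
  x2 = (-7 - (1)·1.624 - (-1)·-1.417 - (4)·-0.862) / (8) = -0.824
  x3 = (-7 - (4)·1.624 - (-4)·-0.824 - (3)·-0.862) / (15) = -0.947
  x4 = (-4 - (4)·1.624 - (-2)·-0.824 - (3)·-0.947) / (13) = -0.716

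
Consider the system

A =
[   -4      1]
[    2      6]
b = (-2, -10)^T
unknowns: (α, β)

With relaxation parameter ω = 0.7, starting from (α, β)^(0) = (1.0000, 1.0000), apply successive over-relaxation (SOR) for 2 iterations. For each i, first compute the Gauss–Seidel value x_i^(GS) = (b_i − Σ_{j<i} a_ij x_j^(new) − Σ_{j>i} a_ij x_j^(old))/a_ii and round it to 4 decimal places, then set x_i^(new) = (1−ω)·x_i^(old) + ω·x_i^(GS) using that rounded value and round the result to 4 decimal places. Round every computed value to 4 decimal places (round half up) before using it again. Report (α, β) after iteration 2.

Iteration 1:
  α: GS value = (-2 - (1)·1.0000) / (-4) = 0.7500;  α ← (1−ω)·1.0000 + ω·0.7500 = 0.8250
  β: GS value = (-10 - (2)·0.8250) / (6) = -1.9417;  β ← (1−ω)·1.0000 + ω·-1.9417 = -1.0592
Iteration 2:
  α: GS value = (-2 - (1)·-1.0592) / (-4) = 0.2352;  α ← (1−ω)·0.8250 + ω·0.2352 = 0.4121
  β: GS value = (-10 - (2)·0.4121) / (6) = -1.8040;  β ← (1−ω)·-1.0592 + ω·-1.8040 = -1.5806

(0.4121, -1.5806)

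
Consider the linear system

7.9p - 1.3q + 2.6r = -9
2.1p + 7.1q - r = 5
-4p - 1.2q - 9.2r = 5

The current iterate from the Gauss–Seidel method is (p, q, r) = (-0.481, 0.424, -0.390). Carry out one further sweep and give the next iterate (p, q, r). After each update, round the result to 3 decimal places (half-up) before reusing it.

One sweep:
  p = (-9 - (-1.3)·0.424 - (2.6)·-0.390) / (7.9) = -0.941
  q = (5 - (2.1)·-0.941 - (-1)·-0.390) / (7.1) = 0.928
  r = (5 - (-4)·-0.941 - (-1.2)·0.928) / (-9.2) = -0.255

(-0.941, 0.928, -0.255)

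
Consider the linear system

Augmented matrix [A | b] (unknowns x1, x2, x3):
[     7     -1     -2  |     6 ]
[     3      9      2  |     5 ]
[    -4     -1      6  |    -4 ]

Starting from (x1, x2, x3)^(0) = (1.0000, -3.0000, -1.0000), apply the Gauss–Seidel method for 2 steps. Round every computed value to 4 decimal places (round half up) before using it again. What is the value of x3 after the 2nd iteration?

Iteration 1:
  x1 = (6 - (-1)·-3.0000 - (-2)·-1.0000) / (7) = 0.1429
  x2 = (5 - (3)·0.1429 - (2)·-1.0000) / (9) = 0.7301
  x3 = (-4 - (-4)·0.1429 - (-1)·0.7301) / (6) = -0.4497
Iteration 2:
  x1 = (6 - (-1)·0.7301 - (-2)·-0.4497) / (7) = 0.8330
  x2 = (5 - (3)·0.8330 - (2)·-0.4497) / (9) = 0.3778
  x3 = (-4 - (-4)·0.8330 - (-1)·0.3778) / (6) = -0.0484

-0.0484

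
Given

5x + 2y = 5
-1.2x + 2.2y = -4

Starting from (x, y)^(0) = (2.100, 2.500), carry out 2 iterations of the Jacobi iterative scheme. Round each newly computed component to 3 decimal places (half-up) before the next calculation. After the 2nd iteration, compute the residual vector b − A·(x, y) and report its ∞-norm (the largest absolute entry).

Iteration 1:
  x = (5 - (2)·2.500) / (5) = 0.000
  y = (-4 - (-1.2)·2.100) / (2.2) = -0.673
Iteration 2:
  x = (5 - (2)·-0.673) / (5) = 1.269
  y = (-4 - (-1.2)·0.000) / (2.2) = -1.818
Residual b − A·x = (2.291, 1.522); ∞-norm = 2.291

2.291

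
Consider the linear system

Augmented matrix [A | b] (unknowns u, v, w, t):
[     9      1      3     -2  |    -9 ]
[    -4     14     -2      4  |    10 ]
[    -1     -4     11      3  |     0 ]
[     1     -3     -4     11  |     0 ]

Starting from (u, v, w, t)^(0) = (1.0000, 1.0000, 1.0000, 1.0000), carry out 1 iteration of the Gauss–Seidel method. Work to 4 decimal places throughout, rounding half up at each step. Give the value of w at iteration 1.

-0.3030

Iteration 1:
  u = (-9 - (1)·1.0000 - (3)·1.0000 - (-2)·1.0000) / (9) = -1.2222
  v = (10 - (-4)·-1.2222 - (-2)·1.0000 - (4)·1.0000) / (14) = 0.2222
  w = (0 - (-1)·-1.2222 - (-4)·0.2222 - (3)·1.0000) / (11) = -0.3030
  t = (0 - (1)·-1.2222 - (-3)·0.2222 - (-4)·-0.3030) / (11) = 0.0615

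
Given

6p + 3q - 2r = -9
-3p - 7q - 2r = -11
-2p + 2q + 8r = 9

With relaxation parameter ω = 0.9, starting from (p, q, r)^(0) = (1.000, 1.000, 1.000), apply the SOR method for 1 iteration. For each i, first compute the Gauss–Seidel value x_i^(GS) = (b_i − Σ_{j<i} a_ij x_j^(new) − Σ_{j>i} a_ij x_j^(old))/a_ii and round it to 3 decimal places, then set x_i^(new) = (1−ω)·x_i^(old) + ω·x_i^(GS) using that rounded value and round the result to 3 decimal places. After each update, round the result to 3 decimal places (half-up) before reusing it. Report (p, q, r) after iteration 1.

Iteration 1:
  p: GS value = (-9 - (3)·1.000 - (-2)·1.000) / (6) = -1.667;  p ← (1−ω)·1.000 + ω·-1.667 = -1.400
  q: GS value = (-11 - (-3)·-1.400 - (-2)·1.000) / (-7) = 1.886;  q ← (1−ω)·1.000 + ω·1.886 = 1.797
  r: GS value = (9 - (-2)·-1.400 - (2)·1.797) / (8) = 0.326;  r ← (1−ω)·1.000 + ω·0.326 = 0.393

(-1.400, 1.797, 0.393)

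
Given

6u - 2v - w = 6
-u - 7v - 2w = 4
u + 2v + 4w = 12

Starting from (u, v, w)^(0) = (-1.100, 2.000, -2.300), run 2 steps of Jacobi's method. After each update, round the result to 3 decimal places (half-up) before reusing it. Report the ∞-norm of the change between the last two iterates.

1.648

Iteration 1:
  u = (6 - (-2)·2.000 - (-1)·-2.300) / (6) = 1.283
  v = (4 - (-1)·-1.100 - (-2)·-2.300) / (-7) = 0.243
  w = (12 - (1)·-1.100 - (2)·2.000) / (4) = 2.275
Iteration 2:
  u = (6 - (-2)·0.243 - (-1)·2.275) / (6) = 1.460
  v = (4 - (-1)·1.283 - (-2)·2.275) / (-7) = -1.405
  w = (12 - (1)·1.283 - (2)·0.243) / (4) = 2.558
Change: (0.177, -1.648, 0.283) → max |·| = 1.648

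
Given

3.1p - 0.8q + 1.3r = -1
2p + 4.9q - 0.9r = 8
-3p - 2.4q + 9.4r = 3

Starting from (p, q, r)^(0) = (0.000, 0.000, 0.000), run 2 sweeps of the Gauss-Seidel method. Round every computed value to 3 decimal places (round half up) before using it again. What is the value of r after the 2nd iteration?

0.736

Iteration 1:
  p = (-1 - (-0.8)·0.000 - (1.3)·0.000) / (3.1) = -0.323
  q = (8 - (2)·-0.323 - (-0.9)·0.000) / (4.9) = 1.764
  r = (3 - (-3)·-0.323 - (-2.4)·1.764) / (9.4) = 0.666
Iteration 2:
  p = (-1 - (-0.8)·1.764 - (1.3)·0.666) / (3.1) = -0.147
  q = (8 - (2)·-0.147 - (-0.9)·0.666) / (4.9) = 1.815
  r = (3 - (-3)·-0.147 - (-2.4)·1.815) / (9.4) = 0.736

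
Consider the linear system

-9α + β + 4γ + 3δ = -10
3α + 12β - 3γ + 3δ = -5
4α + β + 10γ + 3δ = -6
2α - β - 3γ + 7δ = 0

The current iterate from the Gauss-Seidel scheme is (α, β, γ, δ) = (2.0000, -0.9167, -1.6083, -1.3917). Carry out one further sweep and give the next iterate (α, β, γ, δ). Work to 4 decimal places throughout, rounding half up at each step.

(-0.1694, -0.4285, -0.0719, -0.0436)

One sweep:
  α = (-10 - (1)·-0.9167 - (4)·-1.6083 - (3)·-1.3917) / (-9) = -0.1694
  β = (-5 - (3)·-0.1694 - (-3)·-1.6083 - (3)·-1.3917) / (12) = -0.4285
  γ = (-6 - (4)·-0.1694 - (1)·-0.4285 - (3)·-1.3917) / (10) = -0.0719
  δ = (0 - (2)·-0.1694 - (-1)·-0.4285 - (-3)·-0.0719) / (7) = -0.0436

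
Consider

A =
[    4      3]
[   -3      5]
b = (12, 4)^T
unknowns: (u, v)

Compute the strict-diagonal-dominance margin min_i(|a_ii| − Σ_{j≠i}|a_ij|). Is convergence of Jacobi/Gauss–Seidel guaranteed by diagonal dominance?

1

row 1: |4| − (3) = 1
row 2: |5| − (3) = 2
minimum over rows = 1 → strictly diagonally dominant (convergence guaranteed)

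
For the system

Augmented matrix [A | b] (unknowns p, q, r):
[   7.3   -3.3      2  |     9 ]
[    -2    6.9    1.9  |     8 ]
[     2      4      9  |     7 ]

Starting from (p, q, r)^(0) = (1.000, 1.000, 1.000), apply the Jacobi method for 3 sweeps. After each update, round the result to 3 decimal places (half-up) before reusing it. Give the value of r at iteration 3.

Iteration 1:
  p = (9 - (-3.3)·1.000 - (2)·1.000) / (7.3) = 1.411
  q = (8 - (-2)·1.000 - (1.9)·1.000) / (6.9) = 1.174
  r = (7 - (2)·1.000 - (4)·1.000) / (9) = 0.111
Iteration 2:
  p = (9 - (-3.3)·1.174 - (2)·0.111) / (7.3) = 1.733
  q = (8 - (-2)·1.411 - (1.9)·0.111) / (6.9) = 1.538
  r = (7 - (2)·1.411 - (4)·1.174) / (9) = -0.058
Iteration 3:
  p = (9 - (-3.3)·1.538 - (2)·-0.058) / (7.3) = 1.944
  q = (8 - (-2)·1.733 - (1.9)·-0.058) / (6.9) = 1.678
  r = (7 - (2)·1.733 - (4)·1.538) / (9) = -0.291

-0.291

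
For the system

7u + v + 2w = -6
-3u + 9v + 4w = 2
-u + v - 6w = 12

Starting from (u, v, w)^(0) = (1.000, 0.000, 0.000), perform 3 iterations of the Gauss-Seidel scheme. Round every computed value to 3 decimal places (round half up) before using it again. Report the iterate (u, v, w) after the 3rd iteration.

(-0.481, 0.857, -1.777)

Iteration 1:
  u = (-6 - (1)·0.000 - (2)·0.000) / (7) = -0.857
  v = (2 - (-3)·-0.857 - (4)·0.000) / (9) = -0.063
  w = (12 - (-1)·-0.857 - (1)·-0.063) / (-6) = -1.868
Iteration 2:
  u = (-6 - (1)·-0.063 - (2)·-1.868) / (7) = -0.314
  v = (2 - (-3)·-0.314 - (4)·-1.868) / (9) = 0.948
  w = (12 - (-1)·-0.314 - (1)·0.948) / (-6) = -1.790
Iteration 3:
  u = (-6 - (1)·0.948 - (2)·-1.790) / (7) = -0.481
  v = (2 - (-3)·-0.481 - (4)·-1.790) / (9) = 0.857
  w = (12 - (-1)·-0.481 - (1)·0.857) / (-6) = -1.777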